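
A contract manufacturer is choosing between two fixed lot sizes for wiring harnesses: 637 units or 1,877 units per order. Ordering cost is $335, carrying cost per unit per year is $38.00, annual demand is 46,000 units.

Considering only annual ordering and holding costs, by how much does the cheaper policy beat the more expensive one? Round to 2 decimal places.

$7,578.39

TC(Q) = (D/Q)S + (Q/2)H
TC(637) = (46,000/637)×335 + (637/2)×38 = $36,294.52
TC(1,877) = (46,000/1,877)×335 + (1,877/2)×38 = $43,872.91
|ΔTC| = |$36,294.52 − $43,872.91| = $7,578.39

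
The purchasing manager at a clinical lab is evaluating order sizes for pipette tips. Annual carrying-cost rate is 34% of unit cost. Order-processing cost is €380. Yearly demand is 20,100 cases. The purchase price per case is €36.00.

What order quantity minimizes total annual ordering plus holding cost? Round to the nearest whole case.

H = i·C = 0.34 × €36 = €12.2400 per case-year
Optimal lot size Q* = (2 × 20,100 × €380 / €12.24)^½ ≈ 1,117.16

1,117 cases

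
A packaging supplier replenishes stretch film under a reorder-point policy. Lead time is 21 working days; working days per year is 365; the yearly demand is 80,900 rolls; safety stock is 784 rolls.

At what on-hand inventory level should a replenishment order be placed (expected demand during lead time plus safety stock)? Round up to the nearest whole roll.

Daily demand d = 80,900 / 365 = 221.644 rolls/day
Demand during lead time = 221.644 × 21 = 4,654.52
Reorder point = 4,654.52 + 784 = 5,438.52 → round up

5,439 rolls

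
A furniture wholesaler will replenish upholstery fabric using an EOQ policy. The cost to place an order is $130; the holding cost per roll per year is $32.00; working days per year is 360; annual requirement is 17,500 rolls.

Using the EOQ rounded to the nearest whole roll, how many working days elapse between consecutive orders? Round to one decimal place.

EOQ = √(2DS/H) = √(2 × 17,500 × 130 / 32)
    = √(142,187.50) ≈ 377.08 → Q = 377 rolls
Cycle time = (working days × Q)/D = (360 × 377) / 17,500 = 7.755 days

7.8 days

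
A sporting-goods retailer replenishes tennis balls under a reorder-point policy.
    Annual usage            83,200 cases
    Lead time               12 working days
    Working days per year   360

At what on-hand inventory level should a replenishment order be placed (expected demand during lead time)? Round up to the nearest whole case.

Daily demand d = 83,200 / 360 = 231.111 cases/day
Demand during lead time = 231.111 × 12 = 2,773.33
Reorder point = 2,773.33 → round up

2,774 cases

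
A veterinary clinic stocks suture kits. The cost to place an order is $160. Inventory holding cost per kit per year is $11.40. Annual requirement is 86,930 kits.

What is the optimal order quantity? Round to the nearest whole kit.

1,562 kits

Optimal lot size Q* = (2 × 86,930 × $160 / $11.4)^½ ≈ 1,562.09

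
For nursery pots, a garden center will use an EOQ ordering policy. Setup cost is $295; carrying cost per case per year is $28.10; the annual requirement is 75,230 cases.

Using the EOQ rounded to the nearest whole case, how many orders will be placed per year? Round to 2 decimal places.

Optimal lot size Q* = (2 × 75,230 × $295 / $28.1)^½ ≈ 1,256.81 → Q = 1,257
Orders per year = D/Q = 75,230 / 1,257 = 59.849

59.85 orders per year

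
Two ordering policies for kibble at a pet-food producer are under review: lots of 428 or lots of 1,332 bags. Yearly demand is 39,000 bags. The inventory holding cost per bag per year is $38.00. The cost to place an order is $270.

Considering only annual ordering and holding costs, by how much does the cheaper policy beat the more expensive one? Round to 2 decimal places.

For each Q, cost = (D/Q)·S + (Q/2)·H.
TC(428) = (39,000/428)×270 + (428/2)×38 = $32,734.80
TC(1,332) = (39,000/1,332)×270 + (1,332/2)×38 = $33,213.41
Cheaper: Q = 428.  Difference = $478.60

$478.60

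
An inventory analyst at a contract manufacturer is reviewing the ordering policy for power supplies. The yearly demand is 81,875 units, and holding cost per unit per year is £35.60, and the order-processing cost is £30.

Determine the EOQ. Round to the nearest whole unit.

371 units

2DS/H = 2·81,875·30/35.6 = 137,991.57
EOQ = √137,991.57 ≈ 371.47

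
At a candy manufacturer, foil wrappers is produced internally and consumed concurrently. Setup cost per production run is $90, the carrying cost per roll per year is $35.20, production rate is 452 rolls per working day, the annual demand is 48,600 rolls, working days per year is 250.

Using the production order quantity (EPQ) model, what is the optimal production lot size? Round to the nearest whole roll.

Daily demand d = 48,600/250 = 194.400; p = 452; 1 − d/p = 0.56991
EPQ = √(2DS / (H(1 − d/p)))
    = √(2 × 48,600 × 90 / (35.2 × 0.56991)) ≈ 660.36

660 rolls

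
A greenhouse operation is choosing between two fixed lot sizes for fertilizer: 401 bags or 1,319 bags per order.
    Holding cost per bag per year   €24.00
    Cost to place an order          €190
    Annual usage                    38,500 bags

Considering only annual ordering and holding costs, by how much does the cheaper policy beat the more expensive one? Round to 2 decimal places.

TC(Q) = (D/Q)S + (Q/2)H
TC(401) = (38,500/401)×190 + (401/2)×24 = €23,053.90
TC(1,319) = (38,500/1,319)×190 + (1,319/2)×24 = €21,373.87
Cheaper: Q = 1,319.  Difference = €1,680.03

€1,680.03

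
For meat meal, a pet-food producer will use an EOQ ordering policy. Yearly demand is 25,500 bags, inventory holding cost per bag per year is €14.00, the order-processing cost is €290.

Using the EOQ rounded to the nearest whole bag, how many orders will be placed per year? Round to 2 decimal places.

24.81 orders per year

Optimal lot size Q* = (2 × 25,500 × €290 / €14)^½ ≈ 1,027.83 → Q = 1,028
N = D/Q = 25,500/1,028 ≈ 24.805 orders/yr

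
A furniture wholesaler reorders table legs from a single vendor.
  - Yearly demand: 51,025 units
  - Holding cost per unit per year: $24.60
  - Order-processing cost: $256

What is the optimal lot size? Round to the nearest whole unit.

1,031 units

2DS/H = 2·51,025·256/24.6 = 1,061,983.74
EOQ = √1,061,983.74 ≈ 1,030.53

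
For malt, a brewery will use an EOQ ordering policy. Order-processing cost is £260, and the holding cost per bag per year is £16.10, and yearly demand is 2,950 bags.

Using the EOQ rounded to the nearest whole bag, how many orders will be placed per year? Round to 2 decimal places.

9.55 orders per year

EOQ = √(2DS/H) = √(2 × 2,950 × 260 / 16.1)
    = √(95,279.50) ≈ 308.67 → Q = 309
Orders per year = D/Q = 2,950 / 309 = 9.547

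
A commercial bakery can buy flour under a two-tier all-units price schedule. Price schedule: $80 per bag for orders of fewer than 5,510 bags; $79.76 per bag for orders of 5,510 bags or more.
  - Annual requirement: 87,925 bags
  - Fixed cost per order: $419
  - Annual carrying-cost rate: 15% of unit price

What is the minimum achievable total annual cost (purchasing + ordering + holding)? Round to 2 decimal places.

H₁ = 15%×$80 = $12.0000;  H₂ = 15%×$79.76 = $11.9640
EOQ₁ = √(2×87,925×419/12.0000) = 2,477.92  (< 5,510, feasible at tier 1)
EOQ₂ = √(2×87,925×419/11.9640) = 2,481.65  (< 5,510 → use Q = 5,510 at tier-2 price)
TC(tier 1 (EOQ₁), Q≈2,477.9) = $7,063,735.06
TC(tier 2, Q≈5,510.0) = $7,052,544.95
Minimum at tier 2: $7,052,544.95

$7,052,544.95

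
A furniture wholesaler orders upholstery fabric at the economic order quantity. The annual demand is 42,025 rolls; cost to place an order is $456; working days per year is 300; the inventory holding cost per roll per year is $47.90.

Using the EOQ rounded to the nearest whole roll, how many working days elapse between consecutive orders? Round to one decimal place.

Q* = √(2·D·S / H) = √(2·42,025·456 / 47.9) = √800,142.0 ≈ 894.51 → Q = 895 rolls
Cycle time = (working days × Q)/D = (300 × 895) / 42,025 = 6.389 days

6.4 days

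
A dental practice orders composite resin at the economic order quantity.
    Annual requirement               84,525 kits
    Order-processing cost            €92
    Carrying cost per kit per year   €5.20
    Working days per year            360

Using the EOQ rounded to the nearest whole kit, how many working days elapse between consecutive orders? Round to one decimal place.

EOQ = √(2DS/H) = √(2 × 84,525 × 92 / 5.2)
    = √(2,990,884.62) ≈ 1,729.42 → Q = 1,729 kits
Cycle time = (working days × Q)/D = (360 × 1,729) / 84,525 = 7.364 days

7.4 days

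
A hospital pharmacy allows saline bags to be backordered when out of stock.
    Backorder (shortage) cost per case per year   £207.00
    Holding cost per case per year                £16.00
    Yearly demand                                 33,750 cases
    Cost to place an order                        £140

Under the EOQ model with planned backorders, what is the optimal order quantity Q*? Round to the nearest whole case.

Q* = √(2DS/H) · √((H + b)/b)
   = √(2 × 33,750 × 140 / 16) · √((16 + 207) / 207)
   = 768.521 × 1.0379 ≈ 797.67

798 cases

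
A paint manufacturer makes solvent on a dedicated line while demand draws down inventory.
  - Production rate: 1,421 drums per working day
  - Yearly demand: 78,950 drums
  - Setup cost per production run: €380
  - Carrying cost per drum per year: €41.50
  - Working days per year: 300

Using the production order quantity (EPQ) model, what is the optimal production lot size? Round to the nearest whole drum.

1,332 drums

Daily demand d = 78,950/300 = 263.167; p = 1421; 1 − d/p = 0.81480
EPQ = √(2DS / (H(1 − d/p)))
    = √(2 × 78,950 × 380 / (41.5 × 0.81480)) ≈ 1,332.09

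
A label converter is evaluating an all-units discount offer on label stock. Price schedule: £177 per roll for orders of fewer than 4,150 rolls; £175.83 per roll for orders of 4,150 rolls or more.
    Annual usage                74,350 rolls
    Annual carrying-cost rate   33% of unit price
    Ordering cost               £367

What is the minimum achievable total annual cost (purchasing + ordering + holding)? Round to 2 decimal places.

£13,199,935.14

H₁ = 33%×£177 = £58.4100;  H₂ = 33%×£175.83 = £58.0239
EOQ₁ = √(2×74,350×367/58.4100) = 966.60  (< 4,150, feasible at tier 1)
EOQ₂ = √(2×74,350×367/58.0239) = 969.81  (< 4,150 → use Q = 4,150 at tier-2 price)
TC(tier 1 (EOQ₁), Q≈966.6) = £13,216,408.86
TC(tier 2, Q≈4,150.0) = £13,199,935.14
Minimum at tier 2: £13,199,935.14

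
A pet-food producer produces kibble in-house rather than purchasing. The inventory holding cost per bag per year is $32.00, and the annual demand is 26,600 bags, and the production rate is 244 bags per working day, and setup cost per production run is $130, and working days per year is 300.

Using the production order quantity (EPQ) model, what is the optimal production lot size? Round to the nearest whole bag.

d = 26,600/300 = 88.6667 bags/day;  effective holding cost H(1 − d/p) = 32·(1 − 88.6667/244) = 20.37158
Q* = √(2DS / H_eff) = √(2·26,600·130 / 20.37158) ≈ 582.66

583 bags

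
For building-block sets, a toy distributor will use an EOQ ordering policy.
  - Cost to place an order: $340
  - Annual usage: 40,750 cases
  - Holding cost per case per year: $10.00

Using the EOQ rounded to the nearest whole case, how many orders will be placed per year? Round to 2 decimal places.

24.47 orders per year

EOQ = √(2DS/H) = √(2 × 40,750 × 340 / 10)
    = √(2,771,000.00) ≈ 1,664.63 → Q = 1,665
Orders per year = D/Q = 40,750 / 1,665 = 24.474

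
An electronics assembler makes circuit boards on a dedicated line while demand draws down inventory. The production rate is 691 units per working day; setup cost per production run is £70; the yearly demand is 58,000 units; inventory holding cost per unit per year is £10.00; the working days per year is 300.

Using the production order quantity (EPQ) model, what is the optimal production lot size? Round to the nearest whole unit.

Daily demand d = 58,000/300 = 193.333; p = 691; 1 − d/p = 0.72021
EPQ = √(2DS / (H(1 − d/p)))
    = √(2 × 58,000 × 70 / (10 × 0.72021)) ≈ 1,061.81

1,062 units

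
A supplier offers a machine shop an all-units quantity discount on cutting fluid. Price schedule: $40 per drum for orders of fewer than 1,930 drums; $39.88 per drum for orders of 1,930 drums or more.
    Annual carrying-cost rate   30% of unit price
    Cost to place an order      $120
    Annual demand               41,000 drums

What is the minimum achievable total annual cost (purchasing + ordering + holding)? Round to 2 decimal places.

$1,649,174.48

H₁ = 30%×$40 = $12.0000;  H₂ = 30%×$39.88 = $11.9640
EOQ₁ = √(2×41,000×120/12.0000) = 905.54  (< 1,930, feasible at tier 1)
EOQ₂ = √(2×41,000×120/11.9640) = 906.90  (< 1,930 → use Q = 1,930 at tier-2 price)
TC(tier 1 (EOQ₁), Q≈905.5) = $1,650,866.46
TC(tier 2, Q≈1,930.0) = $1,649,174.48
Minimum at tier 2: $1,649,174.48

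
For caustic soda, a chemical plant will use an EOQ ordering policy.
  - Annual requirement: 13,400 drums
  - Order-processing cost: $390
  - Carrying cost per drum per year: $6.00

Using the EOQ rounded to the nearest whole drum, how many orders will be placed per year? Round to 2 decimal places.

10.15 orders per year

Q* = √(2·D·S / H) = √(2·13,400·390 / 6) = √1,742,000.0 ≈ 1,319.85 → Q = 1,320
N = D/Q = 13,400/1,320 ≈ 10.152 orders/yr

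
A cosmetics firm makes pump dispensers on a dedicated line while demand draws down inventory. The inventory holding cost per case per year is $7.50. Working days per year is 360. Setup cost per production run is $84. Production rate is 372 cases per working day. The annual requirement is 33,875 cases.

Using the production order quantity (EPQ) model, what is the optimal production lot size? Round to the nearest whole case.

1,008 cases

Daily demand d = 33,875/360 = 94.097; p = 372; 1 − d/p = 0.74705
EPQ = √(2DS / (H(1 − d/p)))
    = √(2 × 33,875 × 84 / (7.5 × 0.74705)) ≈ 1,007.83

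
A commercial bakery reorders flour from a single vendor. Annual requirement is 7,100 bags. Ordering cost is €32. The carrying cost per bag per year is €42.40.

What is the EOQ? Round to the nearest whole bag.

104 bags

Q* = √(2·D·S / H) = √(2·7,100·32 / 42.4) = √10,717.0 ≈ 103.52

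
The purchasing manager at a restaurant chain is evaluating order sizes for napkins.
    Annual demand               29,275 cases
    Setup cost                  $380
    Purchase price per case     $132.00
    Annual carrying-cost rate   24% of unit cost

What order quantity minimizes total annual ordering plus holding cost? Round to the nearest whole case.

Holding cost per case per year: H = 24% × $132 = $31.6800
EOQ = √(2DS/H) = √(2 × 29,275 × 380 / 31.68)
    = √(702,304.29) ≈ 838.04

838 cases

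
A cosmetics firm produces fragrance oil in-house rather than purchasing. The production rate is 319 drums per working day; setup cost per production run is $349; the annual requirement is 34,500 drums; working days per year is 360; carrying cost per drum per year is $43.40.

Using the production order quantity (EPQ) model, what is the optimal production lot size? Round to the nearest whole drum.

d = 34,500/360 = 95.8333 drums/day;  effective holding cost H(1 − d/p) = 43.4·(1 − 95.8333/319) = 30.36186
Q* = √(2DS / H_eff) = √(2·34,500·349 / 30.36186) ≈ 890.58

891 drums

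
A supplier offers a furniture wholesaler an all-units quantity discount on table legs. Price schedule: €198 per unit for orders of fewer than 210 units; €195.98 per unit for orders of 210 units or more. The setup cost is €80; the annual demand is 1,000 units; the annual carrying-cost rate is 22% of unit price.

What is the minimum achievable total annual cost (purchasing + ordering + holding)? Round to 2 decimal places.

H₁ = 22%×€198 = €43.5600;  H₂ = 22%×€195.98 = €43.1156
EOQ₁ = √(2×1,000×80/43.5600) = 60.61  (< 210, feasible at tier 1)
EOQ₂ = √(2×1,000×80/43.1156) = 60.92  (< 210 → use Q = 210 at tier-2 price)
TC(tier 1 (EOQ₁), Q≈60.6) = €200,640.00
TC(tier 2, Q≈210.0) = €200,888.09
Minimum at tier 1 (EOQ₁): €200,640.00

€200,640.00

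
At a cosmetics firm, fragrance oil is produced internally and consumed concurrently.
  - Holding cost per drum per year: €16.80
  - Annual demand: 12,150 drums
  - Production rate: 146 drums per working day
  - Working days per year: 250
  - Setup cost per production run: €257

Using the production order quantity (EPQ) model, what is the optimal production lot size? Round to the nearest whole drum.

746 drums

d = 12,150/250 = 48.6000 drums/day;  effective holding cost H(1 − d/p) = 16.8·(1 − 48.6000/146) = 11.20767
Q* = √(2DS / H_eff) = √(2·12,150·257 / 11.20767) ≈ 746.47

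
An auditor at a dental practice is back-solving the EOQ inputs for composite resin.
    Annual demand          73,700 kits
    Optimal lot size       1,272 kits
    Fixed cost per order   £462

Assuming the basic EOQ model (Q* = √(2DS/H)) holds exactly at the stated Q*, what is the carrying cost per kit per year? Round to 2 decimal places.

£42.09

EOQ relation: Q² = 2DS/H, so rearrange for the unknown.
H = 2DS / Q² = 2 × 73,700 × 462 / 1,272² = 42.0887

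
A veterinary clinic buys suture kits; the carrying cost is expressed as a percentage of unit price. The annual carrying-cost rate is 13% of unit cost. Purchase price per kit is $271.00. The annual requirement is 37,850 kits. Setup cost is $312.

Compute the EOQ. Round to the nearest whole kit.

H = i·C = 0.13 × $271 = $35.2300 per kit-year
Q* = √(2·D·S / H) = √(2·37,850·312 / 35.23) = √670,405.9 ≈ 818.78

819 kits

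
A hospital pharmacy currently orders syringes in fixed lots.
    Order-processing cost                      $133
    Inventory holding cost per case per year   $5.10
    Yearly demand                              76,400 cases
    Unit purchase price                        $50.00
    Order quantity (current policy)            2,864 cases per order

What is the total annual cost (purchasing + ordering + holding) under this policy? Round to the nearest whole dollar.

Annual ordering cost = (D/Q)·S = (76,400/2,864) × 133 = $3,547.91
Annual holding cost  = (Q/2)·H = (2,864/2) × 5.1 = $7,303.20
Purchase cost = D·C = 76,400 × 50 = $3,820,000.00
Total = $3,547.91 + $7,303.20 + $3,820,000.00 = $3,830,851.11

$3,830,851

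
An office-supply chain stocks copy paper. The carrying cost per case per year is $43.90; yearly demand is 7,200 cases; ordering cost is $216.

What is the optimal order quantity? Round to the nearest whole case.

266 cases

Optimal lot size Q* = (2 × 7,200 × $216 / $43.9)^½ ≈ 266.18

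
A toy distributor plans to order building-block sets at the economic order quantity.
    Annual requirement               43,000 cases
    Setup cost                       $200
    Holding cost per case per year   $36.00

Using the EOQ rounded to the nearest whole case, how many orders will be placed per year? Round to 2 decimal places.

2DS/H = 2·43,000·200/36 = 477,777.78
EOQ = √477,777.78 ≈ 691.21 → Q = 691
N = D/Q = 43,000/691 ≈ 62.229 orders/yr

62.23 orders per year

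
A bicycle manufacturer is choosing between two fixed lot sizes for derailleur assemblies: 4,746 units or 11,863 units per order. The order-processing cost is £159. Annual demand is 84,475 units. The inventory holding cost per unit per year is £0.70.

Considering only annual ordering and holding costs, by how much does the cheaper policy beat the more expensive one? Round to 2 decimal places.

£793.10

Annual cost at Q: ordering D·S/Q plus holding Q·H/2.
TC(4,746) = (84,475/4,746)×159 + (4,746/2)×0.7 = £4,491.17
TC(11,863) = (84,475/11,863)×159 + (11,863/2)×0.7 = £5,284.27
|ΔTC| = |£4,491.17 − £5,284.27| = £793.10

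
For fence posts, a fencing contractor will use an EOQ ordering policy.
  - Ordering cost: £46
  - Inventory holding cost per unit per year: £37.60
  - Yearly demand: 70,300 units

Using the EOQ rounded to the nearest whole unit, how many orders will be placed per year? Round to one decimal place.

169.4 orders per year

2DS/H = 2·70,300·46/37.6 = 172,010.64
EOQ = √172,010.64 ≈ 414.74 → Q = 415
Orders per year = D/Q = 70,300 / 415 = 169.398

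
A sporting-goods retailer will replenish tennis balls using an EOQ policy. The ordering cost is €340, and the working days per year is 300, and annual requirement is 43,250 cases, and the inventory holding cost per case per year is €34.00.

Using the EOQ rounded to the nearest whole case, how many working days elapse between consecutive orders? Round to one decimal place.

6.5 days

Q* = √(2·D·S / H) = √(2·43,250·340 / 34) = √865,000.0 ≈ 930.05 → Q = 930 cases
Cycle time = (working days × Q)/D = (300 × 930) / 43,250 = 6.451 days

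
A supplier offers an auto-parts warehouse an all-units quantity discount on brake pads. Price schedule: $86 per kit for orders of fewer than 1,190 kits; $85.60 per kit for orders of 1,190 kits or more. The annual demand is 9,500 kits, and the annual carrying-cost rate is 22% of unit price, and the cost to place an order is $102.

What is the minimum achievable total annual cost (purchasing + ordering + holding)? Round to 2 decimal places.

H₁ = 22%×$86 = $18.9200;  H₂ = 22%×$85.60 = $18.8320
EOQ₁ = √(2×9,500×102/18.9200) = 320.05  (< 1,190, feasible at tier 1)
EOQ₂ = √(2×9,500×102/18.8320) = 320.80  (< 1,190 → use Q = 1,190 at tier-2 price)
TC(tier 1 (EOQ₁), Q≈320.0) = $823,055.32
TC(tier 2, Q≈1,190.0) = $825,219.33
Minimum at tier 1 (EOQ₁): $823,055.32

$823,055.32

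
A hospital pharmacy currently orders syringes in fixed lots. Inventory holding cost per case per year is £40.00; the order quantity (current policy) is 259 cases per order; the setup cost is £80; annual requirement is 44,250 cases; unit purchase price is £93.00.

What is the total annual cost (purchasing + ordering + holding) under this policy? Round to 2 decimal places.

£4,134,097.95

Orders/yr = 44,250/259 = 170.849; ordering cost = 170.849 × £80 = £13,667.95
Average inventory = 259/2 = 129.5; holding cost = 129.5 × £40 = £5,180.00
Purchase cost = D·C = 44,250 × 93 = £4,115,250.00
Total = £13,667.95 + £5,180.00 + £4,115,250.00 = £4,134,097.95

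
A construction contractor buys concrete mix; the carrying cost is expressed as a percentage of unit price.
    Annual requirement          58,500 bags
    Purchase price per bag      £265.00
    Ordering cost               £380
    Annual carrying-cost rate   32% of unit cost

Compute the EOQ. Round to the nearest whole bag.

724 bags

Carrying cost H = £265 × 32% = £84.8000/bag/yr
EOQ = √(2DS/H) = √(2 × 58,500 × 380 / 84.8)
    = √(524,292.45) ≈ 724.08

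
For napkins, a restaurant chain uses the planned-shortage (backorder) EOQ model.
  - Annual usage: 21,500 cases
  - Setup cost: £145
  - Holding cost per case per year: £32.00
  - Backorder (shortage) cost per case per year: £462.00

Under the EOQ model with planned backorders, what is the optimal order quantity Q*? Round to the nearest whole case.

456 cases

Q* = √(2DS/H) · √((H + b)/b)
   = √(2 × 21,500 × 145 / 32) · √((32 + 462) / 462)
   = 441.411 × 1.0341 ≈ 456.44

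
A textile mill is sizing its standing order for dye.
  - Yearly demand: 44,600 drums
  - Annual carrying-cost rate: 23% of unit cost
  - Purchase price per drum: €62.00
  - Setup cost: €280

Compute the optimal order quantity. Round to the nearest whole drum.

1,323 drums

Carrying cost H = €62 × 23% = €14.2600/drum/yr
EOQ = √(2DS/H) = √(2 × 44,600 × 280 / 14.26)
    = √(1,751,472.65) ≈ 1,323.43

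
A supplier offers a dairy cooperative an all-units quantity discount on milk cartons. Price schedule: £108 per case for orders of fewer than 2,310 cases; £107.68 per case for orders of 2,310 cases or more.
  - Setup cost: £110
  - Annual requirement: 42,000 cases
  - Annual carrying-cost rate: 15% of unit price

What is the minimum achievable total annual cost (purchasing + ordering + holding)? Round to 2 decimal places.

H₁ = 15%×£108 = £16.2000;  H₂ = 15%×£107.68 = £16.1520
EOQ₁ = √(2×42,000×110/16.2000) = 755.23  (< 2,310, feasible at tier 1)
EOQ₂ = √(2×42,000×110/16.1520) = 756.35  (< 2,310 → use Q = 2,310 at tier-2 price)
TC(tier 1 (EOQ₁), Q≈755.2) = £4,548,234.70
TC(tier 2, Q≈2,310.0) = £4,543,215.56
Minimum at tier 2: £4,543,215.56

£4,543,215.56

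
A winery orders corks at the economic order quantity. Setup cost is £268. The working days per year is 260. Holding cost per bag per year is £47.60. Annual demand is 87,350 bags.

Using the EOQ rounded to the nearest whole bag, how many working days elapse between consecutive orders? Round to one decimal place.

Q* = √(2·D·S / H) = √(2·87,350·268 / 47.6) = √983,605.0 ≈ 991.77 → Q = 992 bags
Cycle time = (working days × Q)/D = (260 × 992) / 87,350 = 2.953 days

3.0 days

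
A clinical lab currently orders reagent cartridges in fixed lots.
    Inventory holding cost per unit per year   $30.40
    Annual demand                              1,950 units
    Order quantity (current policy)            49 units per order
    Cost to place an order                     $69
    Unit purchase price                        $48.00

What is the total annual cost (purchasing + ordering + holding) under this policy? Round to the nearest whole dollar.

$97,091

Annual ordering cost = (D/Q)·S = (1,950/49) × 69 = $2,745.92
Annual holding cost  = (Q/2)·H = (49/2) × 30.4 = $744.80
Purchase cost = D·C = 1,950 × 48 = $93,600.00
Total = $2,745.92 + $744.80 + $93,600.00 = $97,090.72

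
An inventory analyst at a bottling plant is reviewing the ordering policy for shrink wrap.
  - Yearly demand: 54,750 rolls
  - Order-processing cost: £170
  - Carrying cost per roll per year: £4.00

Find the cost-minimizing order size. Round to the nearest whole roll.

2,157 rolls

Optimal lot size Q* = (2 × 54,750 × £170 / £4)^½ ≈ 2,157.26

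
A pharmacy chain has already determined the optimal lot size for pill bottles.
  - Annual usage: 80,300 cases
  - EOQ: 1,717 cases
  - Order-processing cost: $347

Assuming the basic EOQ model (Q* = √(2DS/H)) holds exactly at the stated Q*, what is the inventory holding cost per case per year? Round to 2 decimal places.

$18.90

Since Q* = (2DS/H)^½, squaring gives Q*²·H = 2DS.
H = 2DS / Q² = 2 × 80,300 × 347 / 1,717² = 18.9032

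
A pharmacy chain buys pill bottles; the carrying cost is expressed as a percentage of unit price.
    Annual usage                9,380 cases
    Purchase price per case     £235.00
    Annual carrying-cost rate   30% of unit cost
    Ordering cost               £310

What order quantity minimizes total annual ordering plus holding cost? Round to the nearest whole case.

Carrying cost H = £235 × 30% = £70.5000/case/yr
Q* = √(2·D·S / H) = √(2·9,380·310 / 70.5) = √82,490.8 ≈ 287.21

287 cases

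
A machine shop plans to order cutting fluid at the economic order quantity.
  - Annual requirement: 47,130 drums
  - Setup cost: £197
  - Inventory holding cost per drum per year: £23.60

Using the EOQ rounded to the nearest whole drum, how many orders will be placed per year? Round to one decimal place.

53.1 orders per year

Q* = √(2·D·S / H) = √(2·47,130·197 / 23.6) = √786,831.4 ≈ 887.04 → Q = 887
Orders per year = D/Q = 47,130 / 887 = 53.134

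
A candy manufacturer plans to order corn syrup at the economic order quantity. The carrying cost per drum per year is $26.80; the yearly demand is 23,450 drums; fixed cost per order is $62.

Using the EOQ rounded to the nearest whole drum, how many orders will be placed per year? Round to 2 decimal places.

Q* = √(2·D·S / H) = √(2·23,450·62 / 26.8) = √108,500.0 ≈ 329.39 → Q = 329
Orders per year = D/Q = 23,450 / 329 = 71.277

71.28 orders per year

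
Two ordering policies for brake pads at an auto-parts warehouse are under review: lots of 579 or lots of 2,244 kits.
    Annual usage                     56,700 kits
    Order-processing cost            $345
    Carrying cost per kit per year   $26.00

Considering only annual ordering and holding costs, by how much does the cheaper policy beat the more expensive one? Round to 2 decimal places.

$3,422.73

For each Q, cost = (D/Q)·S + (Q/2)·H.
TC(579) = (56,700/579)×345 + (579/2)×26 = $41,311.97
TC(2,244) = (56,700/2,244)×345 + (2,244/2)×26 = $37,889.25
Cheaper: Q = 2,244.  Difference = $3,422.73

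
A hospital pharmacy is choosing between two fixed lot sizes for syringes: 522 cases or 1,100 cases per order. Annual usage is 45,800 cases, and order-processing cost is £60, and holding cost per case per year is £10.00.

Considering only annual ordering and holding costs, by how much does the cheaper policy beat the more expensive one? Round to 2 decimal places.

Annual cost at Q: ordering D·S/Q plus holding Q·H/2.
TC(522) = (45,800/522)×60 + (522/2)×10 = £7,874.37
TC(1,100) = (45,800/1,100)×60 + (1,100/2)×10 = £7,998.18
|ΔTC| = |£7,874.37 − £7,998.18| = £123.81

£123.81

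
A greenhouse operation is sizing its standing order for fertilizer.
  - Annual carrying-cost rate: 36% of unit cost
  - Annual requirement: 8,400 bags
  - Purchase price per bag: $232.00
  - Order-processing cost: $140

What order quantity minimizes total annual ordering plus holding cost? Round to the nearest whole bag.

H = i·C = 0.36 × $232 = $83.5200 per bag-year
Optimal lot size Q* = (2 × 8,400 × $140 / $83.52)^½ ≈ 167.81

168 bags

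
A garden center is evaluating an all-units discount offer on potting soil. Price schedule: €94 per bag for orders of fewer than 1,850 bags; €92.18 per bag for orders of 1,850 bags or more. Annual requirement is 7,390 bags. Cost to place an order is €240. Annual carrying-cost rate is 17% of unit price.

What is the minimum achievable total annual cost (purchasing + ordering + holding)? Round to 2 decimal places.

H₁ = 17%×€94 = €15.9800;  H₂ = 17%×€92.18 = €15.6706
EOQ₁ = √(2×7,390×240/15.9800) = 471.14  (< 1,850, feasible at tier 1)
EOQ₂ = √(2×7,390×240/15.6706) = 475.77  (< 1,850 → use Q = 1,850 at tier-2 price)
TC(tier 1 (EOQ₁), Q≈471.1) = €702,188.89
TC(tier 2, Q≈1,850.0) = €696,664.21
Minimum at tier 2: €696,664.21

€696,664.21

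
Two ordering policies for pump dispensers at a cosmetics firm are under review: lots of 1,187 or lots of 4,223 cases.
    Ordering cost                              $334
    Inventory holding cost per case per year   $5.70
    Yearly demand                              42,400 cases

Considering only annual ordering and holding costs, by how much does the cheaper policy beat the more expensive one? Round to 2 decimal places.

$75.46

For each Q, cost = (D/Q)·S + (Q/2)·H.
TC(1,187) = (42,400/1,187)×334 + (1,187/2)×5.7 = $15,313.53
TC(4,223) = (42,400/4,223)×334 + (4,223/2)×5.7 = $15,389.00
Lots of 1,187 are cheaper by $75.46.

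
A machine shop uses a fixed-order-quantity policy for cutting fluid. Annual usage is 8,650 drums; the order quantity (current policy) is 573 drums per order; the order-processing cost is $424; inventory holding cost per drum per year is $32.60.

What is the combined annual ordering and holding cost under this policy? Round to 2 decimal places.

$15,740.60

Orders/yr = 8,650/573 = 15.096; ordering cost = 15.096 × $424 = $6,400.70
Average inventory = 573/2 = 286.5; holding cost = 286.5 × $32.6 = $9,339.90
Total = $6,400.70 + $9,339.90 = $15,740.60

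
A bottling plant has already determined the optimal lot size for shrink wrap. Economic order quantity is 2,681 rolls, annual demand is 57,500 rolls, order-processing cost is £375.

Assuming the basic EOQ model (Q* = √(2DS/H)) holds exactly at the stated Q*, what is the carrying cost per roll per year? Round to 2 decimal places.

From Q* = √(2DS/H) ⇒ Q*² = 2DS/H.
H = 2DS / Q² = 2 × 57,500 × 375 / 2,681² = 5.9998

£6.00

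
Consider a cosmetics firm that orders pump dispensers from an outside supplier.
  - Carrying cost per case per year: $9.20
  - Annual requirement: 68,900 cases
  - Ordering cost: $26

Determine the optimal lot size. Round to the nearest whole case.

Optimal lot size Q* = (2 × 68,900 × $26 / $9.2)^½ ≈ 624.05

624 cases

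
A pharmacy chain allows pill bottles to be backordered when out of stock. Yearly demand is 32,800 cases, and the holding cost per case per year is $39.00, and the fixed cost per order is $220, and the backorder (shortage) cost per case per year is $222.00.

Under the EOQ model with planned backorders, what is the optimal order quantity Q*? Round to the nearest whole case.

660 cases

Basic EOQ = √(2·32,800·220/39) = 608.318
Backorder adjustment √((H+b)/b) = √((39+222)/222) = 1.0843
Q* = 608.318 × 1.0843 ≈ 659.59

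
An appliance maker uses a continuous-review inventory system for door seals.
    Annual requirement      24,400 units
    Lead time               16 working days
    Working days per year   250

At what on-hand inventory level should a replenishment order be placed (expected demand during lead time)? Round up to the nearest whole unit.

1,562 units

Daily demand d = 24,400 / 250 = 97.600 units/day
Demand during lead time = 97.600 × 16 = 1,561.60
Reorder point = 1,561.60 → round up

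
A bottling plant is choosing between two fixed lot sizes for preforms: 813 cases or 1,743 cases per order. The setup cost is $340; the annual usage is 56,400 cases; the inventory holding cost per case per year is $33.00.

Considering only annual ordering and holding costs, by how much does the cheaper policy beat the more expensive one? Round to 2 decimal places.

$2,760.01

TC(Q) = (D/Q)S + (Q/2)H
TC(813) = (56,400/813)×340 + (813/2)×33 = $37,001.22
TC(1,743) = (56,400/1,743)×340 + (1,743/2)×33 = $39,761.22
Cheaper: Q = 813.  Difference = $2,760.01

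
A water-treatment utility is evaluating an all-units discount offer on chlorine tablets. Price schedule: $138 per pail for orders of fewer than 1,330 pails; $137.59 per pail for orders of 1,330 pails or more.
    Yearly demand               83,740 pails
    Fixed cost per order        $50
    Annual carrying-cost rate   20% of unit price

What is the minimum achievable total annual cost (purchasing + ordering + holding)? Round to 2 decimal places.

H₁ = 20%×$138 = $27.6000;  H₂ = 20%×$137.59 = $27.5180
EOQ₁ = √(2×83,740×50/27.6000) = 550.82  (< 1,330, feasible at tier 1)
EOQ₂ = √(2×83,740×50/27.5180) = 551.64  (< 1,330 → use Q = 1,330 at tier-2 price)
TC(tier 1 (EOQ₁), Q≈550.8) = $11,571,322.71
TC(tier 2, Q≈1,330.0) = $11,543,234.19
Minimum at tier 2: $11,543,234.19

$11,543,234.19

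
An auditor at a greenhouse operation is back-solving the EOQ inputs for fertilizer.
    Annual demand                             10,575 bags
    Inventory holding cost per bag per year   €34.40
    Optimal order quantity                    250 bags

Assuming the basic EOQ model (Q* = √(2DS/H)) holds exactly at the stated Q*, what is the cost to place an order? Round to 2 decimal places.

€101.65

Since Q* = (2DS/H)^½, squaring gives Q*²·H = 2DS.
S = Q²H / (2D) = 250² × 34.4 / (2 × 10,575) = 101.6548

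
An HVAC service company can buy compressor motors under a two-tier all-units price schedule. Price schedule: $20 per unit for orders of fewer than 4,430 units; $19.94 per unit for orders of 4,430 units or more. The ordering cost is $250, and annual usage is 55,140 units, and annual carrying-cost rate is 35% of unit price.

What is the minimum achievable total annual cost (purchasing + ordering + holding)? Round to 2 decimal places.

$1,116,692.08

H₁ = 35%×$20 = $7.0000;  H₂ = 35%×$19.94 = $6.9790
EOQ₁ = √(2×55,140×250/7.0000) = 1,984.58  (< 4,430, feasible at tier 1)
EOQ₂ = √(2×55,140×250/6.9790) = 1,987.57  (< 4,430 → use Q = 4,430 at tier-2 price)
TC(tier 1 (EOQ₁), Q≈1,984.6) = $1,116,692.08
TC(tier 2, Q≈4,430.0) = $1,118,061.82
Minimum at tier 1 (EOQ₁): $1,116,692.08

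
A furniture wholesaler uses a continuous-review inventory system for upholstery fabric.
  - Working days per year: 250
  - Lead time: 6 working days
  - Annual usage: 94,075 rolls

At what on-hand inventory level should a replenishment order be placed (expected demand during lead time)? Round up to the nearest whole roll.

Daily demand d = 94,075 / 250 = 376.300 rolls/day
Demand during lead time = 376.300 × 6 = 2,257.80
Reorder point = 2,257.80 → round up

2,258 rolls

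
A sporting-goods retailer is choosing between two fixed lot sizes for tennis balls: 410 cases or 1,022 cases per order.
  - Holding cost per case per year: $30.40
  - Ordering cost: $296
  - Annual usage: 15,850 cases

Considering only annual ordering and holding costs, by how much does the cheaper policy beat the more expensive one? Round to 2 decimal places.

For each Q, cost = (D/Q)·S + (Q/2)·H.
TC(410) = (15,850/410)×296 + (410/2)×30.4 = $17,674.93
TC(1,022) = (15,850/1,022)×296 + (1,022/2)×30.4 = $20,125.01
Cheaper: Q = 410.  Difference = $2,450.08

$2,450.08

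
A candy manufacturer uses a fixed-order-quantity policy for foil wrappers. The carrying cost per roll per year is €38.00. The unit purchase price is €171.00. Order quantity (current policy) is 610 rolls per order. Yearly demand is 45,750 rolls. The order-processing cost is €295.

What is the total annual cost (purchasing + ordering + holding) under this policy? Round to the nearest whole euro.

Annual ordering cost = (D/Q)·S = (45,750/610) × 295 = €22,125.00
Annual holding cost  = (Q/2)·H = (610/2) × 38 = €11,590.00
Purchase cost = D·C = 45,750 × 171 = €7,823,250.00
Total = €22,125.00 + €11,590.00 + €7,823,250.00 = €7,856,965.00

€7,856,965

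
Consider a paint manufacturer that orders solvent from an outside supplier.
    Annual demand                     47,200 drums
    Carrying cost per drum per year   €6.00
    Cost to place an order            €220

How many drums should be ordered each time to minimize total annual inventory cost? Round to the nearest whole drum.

1,860 drums

Q* = √(2·D·S / H) = √(2·47,200·220 / 6) = √3,461,333.3 ≈ 1,860.47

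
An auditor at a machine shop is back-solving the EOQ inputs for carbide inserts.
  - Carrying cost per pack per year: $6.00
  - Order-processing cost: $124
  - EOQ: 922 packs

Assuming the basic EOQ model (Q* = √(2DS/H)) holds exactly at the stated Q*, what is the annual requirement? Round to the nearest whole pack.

20,567 packs per year

Since Q* = (2DS/H)^½, squaring gives Q*²·H = 2DS.
D = Q²H / (2S) = 922² × 6 / (2 × 124) = 20,566.55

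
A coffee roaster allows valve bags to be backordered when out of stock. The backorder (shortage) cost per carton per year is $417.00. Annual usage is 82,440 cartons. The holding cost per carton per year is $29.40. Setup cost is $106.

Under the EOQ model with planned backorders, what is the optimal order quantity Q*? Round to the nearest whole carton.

Basic EOQ = √(2·82,440·106/29.4) = 771.016
Backorder adjustment √((H+b)/b) = √((29.4+417)/417) = 1.0347
Q* = 771.016 × 1.0347 ≈ 797.73

798 cartons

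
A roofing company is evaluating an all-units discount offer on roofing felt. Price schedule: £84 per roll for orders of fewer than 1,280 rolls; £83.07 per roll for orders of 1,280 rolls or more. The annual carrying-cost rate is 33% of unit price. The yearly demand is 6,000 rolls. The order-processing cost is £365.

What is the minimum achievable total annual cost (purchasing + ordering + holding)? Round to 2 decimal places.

£515,018.78

H₁ = 33%×£84 = £27.7200;  H₂ = 33%×£83.07 = £27.4131
EOQ₁ = √(2×6,000×365/27.7200) = 397.50  (< 1,280, feasible at tier 1)
EOQ₂ = √(2×6,000×365/27.4131) = 399.72  (< 1,280 → use Q = 1,280 at tier-2 price)
TC(tier 1 (EOQ₁), Q≈397.5) = £515,018.78
TC(tier 2, Q≈1,280.0) = £517,675.32
Minimum at tier 1 (EOQ₁): £515,018.78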